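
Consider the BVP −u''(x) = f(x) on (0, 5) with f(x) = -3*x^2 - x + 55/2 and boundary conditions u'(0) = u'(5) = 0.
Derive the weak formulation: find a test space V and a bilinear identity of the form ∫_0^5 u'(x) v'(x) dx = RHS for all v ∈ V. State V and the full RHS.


V = H^1(0, 5) (no boundary constraint on v; u is determined up to an additive constant); weak form: ∫_0^5 u'v' dx = ∫_0^5 (-3*x^2 - x + 55/2) v dx for all v ∈ V.

Multiply both sides by a test function v and integrate from 0 to 5:
  ∫_0^5 −u''(x) v(x) dx = ∫_0^5 f(x) v(x) dx.
Integrate the LHS by parts once:
  ∫_0^5 −u'' v dx = −[u'(x) v(x)]_0^5 + ∫_0^5 u'(x) v'(x) dx.
Thus ∫_0^5 u'(x) v'(x) dx = ∫_0^5 f(x) v(x) dx + [u'(x) v(x)]_0^5.
Choose V so that boundary terms are either known or forced to vanish.
u has homogeneous Neumann: u'(0) = u'(5) = 0. So [u' v]_0^5 = 0·v(5) − 0·v(0) = 0 for any v; take V = H^1(0, 5).
Weak formulation: find u (satisfying any essential BC) such that ∫_0^5 u'(x) v'(x) dx = ∫_0^5 f v dx for all v ∈ V (homogeneous Neumann, so boundary terms vanish).
Substituting f(x) = -3*x^2 - x + 55/2, the right-hand side is ∫_0^5 (-3*x^2 - x + 55/2) v dx.
Compatibility check (pure Neumann): taking v ≡ 1 ∈ V gives 0 = ∫_0^5 f dx + (0) − (0), i.e. ∫_0^5 f dx must equal u'(0) − u'(5) = 0. Indeed ∫_0^5 (-3*x^2 - x + 55/2) dx = 0, so the data are compatible. The solution is then unique only up to an additive constant (fix it e.g. by requiring ∫_0^5 u dx = 0).


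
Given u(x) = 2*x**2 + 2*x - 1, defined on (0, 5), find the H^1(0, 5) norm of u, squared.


||u||_{H^1}^2 = 13775/3

The H^1 norm (squared) on an interval (0, L) is
  ||u||_{H^1}^2 = ∫_0^L u(x)^2 dx + ∫_0^L u'(x)^2 dx.
Compute u'(x) = 4*x + 2.
Then u(x)^2 = 4*x**4 + 8*x**3 - 4*x + 1 and u'(x)^2 = 16*x**2 + 16*x + 4.
Integrate each monomial from 0 to 5 using ∫_0^5 c·x^n dx = c·5^(n+1)/(n+1):
  ∫_0^5 u(x)^2 dx = ∫_0^5 (4*x^4 + 8*x^3 - 4*x + 1) dx. Term by term:
    ∫_0^5 4*x^4 dx = 2500;  ∫_0^5 8*x^3 dx = 1250;  ∫_0^5 -4*x dx = -50;
    ∫_0^5 1 dx = 5.
  Sum: 2500 + 1250 − 50 + 5 = 3705.
  ∫_0^5 u'(x)^2 dx = ∫_0^5 (16*x^2 + 16*x + 4) dx. Term by term:
    ∫_0^5 16*x^2 dx = 2000/3;  ∫_0^5 16*x dx = 200;  ∫_0^5 4 dx = 20.
  Sum: 2000/3 + 200 + 20 = 2660/3.
Adding: ||u||_{H^1}^2 = 3705 + 2660/3 = 13775/3.


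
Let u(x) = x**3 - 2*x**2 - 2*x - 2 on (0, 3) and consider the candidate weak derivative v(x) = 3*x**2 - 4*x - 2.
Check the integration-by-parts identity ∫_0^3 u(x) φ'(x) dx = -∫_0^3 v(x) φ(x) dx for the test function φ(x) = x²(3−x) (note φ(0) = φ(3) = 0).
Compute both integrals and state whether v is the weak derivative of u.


LHS = -54/5, RHS = -54/5. Yes, v = u' weakly.

u(x) = x**3 - 2*x**2 - 2*x - 2, classical derivative u'(x) = 3*x**2 - 4*x - 2.
φ(x) = x²(3−x), so φ'(x) = 3*x*(2 - x).
Note φ(0) = φ(3) = 0, so the boundary term u·φ vanishes.
LHS = ∫_0^3 u(x) φ'(x) dx = ∫_0^3 (-3*x^5 + 12*x^4 - 6*x^3 - 6*x^2 - 12*x) dx. Term by term:
  ∫_0^3 -3*x^5 dx = -729/2;  ∫_0^3 12*x^4 dx = 2916/5;  ∫_0^3 -6*x^3 dx = -243/2;
  ∫_0^3 -6*x^2 dx = -54;  ∫_0^3 -12*x dx = -54.
Sum: -729/2 + 2916/5 − 243/2 − 54 − 54 = -54/5.
So LHS = -54/5.
∫_0^3 v(x) φ(x) dx = ∫_0^3 (-3*x^5 + 13*x^4 - 10*x^3 - 6*x^2) dx. Term by term:
  ∫_0^3 -3*x^5 dx = -729/2;  ∫_0^3 13*x^4 dx = 3159/5;  ∫_0^3 -10*x^3 dx = -405/2;
  ∫_0^3 -6*x^2 dx = -54.
Sum: -729/2 + 3159/5 − 405/2 − 54 = 54/5.
So RHS = -∫_0^3 v(x) φ(x) dx = -54/5.
LHS = RHS, so the identity holds for this test φ.
Moreover u is smooth here and v(x) = u'(x) = 3*x**2 - 4*x - 2 pointwise, so the identity holds for every test function. Hence v is the weak derivative of u.


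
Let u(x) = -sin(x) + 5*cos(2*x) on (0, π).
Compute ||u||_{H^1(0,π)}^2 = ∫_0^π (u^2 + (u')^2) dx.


||u||_{H^1(0,π)}^2 = 100/3 + 127*π/2

u'(x) = -10*sin(2*x) - cos(x).
Expand u² and (u')² and integrate term by term on (0, π), using: for integers n ≥ 1, ∫_0^π sin²(nx) dx = ∫_0^π cos²(nx) dx = π/2; for n ≠ n', ∫_0^π sin(nx)sin(n'x) dx = ∫_0^π cos(nx)cos(n'x) dx = 0; and by product-to-sum, ∫_0^π sin(nx)cos(n'x) dx = ½∫_0^π [sin((n+n')x) + sin((n−n')x)] dx, which is 0 when n+n' is even and 2n/(n²−n'²) when n+n' is odd (it need not vanish on (0, π)).
  u² squared terms: (-1)²·∫sin(x)² dx = 1·π/2 = π/2;  (5)²·∫cos(2x)² dx = 25·π/2 = 25*π/2.
  u² cross terms: 2·(-1)·(5)·∫sin(x)·cos(2x) dx = -10·(-2/3) = 20/3.
  So ∫_0^π u² dx = π/2 + 25*π/2 + 20/3 = 20/3 + 13*π.
  (u')² squared terms: (-1)²·∫cos(x)² dx = 1·π/2 = π/2;  (-10)²·∫sin(2x)² dx = 100·π/2 = 50*π.
  (u')² cross terms: 2·(-1)·(-10)·∫cos(x)·sin(2x) dx = 20·(4/3) = 80/3.
  So ∫_0^π (u')² dx = π/2 + 50*π + 80/3 = 80/3 + 101*π/2.
||u||_{H^1}^2 = (20/3 + 13*π) + (80/3 + 101*π/2) = 100/3 + 127*π/2.


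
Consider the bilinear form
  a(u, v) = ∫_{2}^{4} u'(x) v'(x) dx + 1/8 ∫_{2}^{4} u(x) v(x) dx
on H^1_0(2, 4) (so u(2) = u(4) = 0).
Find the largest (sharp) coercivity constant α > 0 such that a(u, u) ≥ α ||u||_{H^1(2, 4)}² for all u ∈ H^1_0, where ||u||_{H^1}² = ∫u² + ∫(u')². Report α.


α = (1/2 + π^2)/(4 + π^2)

Coercivity of a(·,·) on H^1_0(2, 4) means a(u, u) ≥ α ||u||_{H^1}² for every u ∈ H^1_0.
The interval has length L = 2, and Poincaré/coercivity depend only on L. Here a(u, u) = ∫(u')² + (1/8)·∫u².
Here 0 < c = 1/8 < 1. The condition a(u,u) ≥ α||u||_{H^1}² reads (1−α)∫(u')² ≥ (α−c)∫u². Any admissible α is ≤ 1 (rapidly oscillating u have ∫u²/∫(u')² → 0), and α = 1 would force 0 ≥ (1−c)∫u², impossible since c < 1; so 1−α > 0. By the sharp Poincaré inequality on H^1_0 of an interval of length L, ∫(u')² ≥ (π/L)²∫u² with equality for the first sine mode sin(π(x−x₀)/L) (x₀ the left endpoint), so the inequality holds for all u iff (1−α)(π/L)² ≥ α − c, i.e. α ≤ ((π/L)² + c)/((π/L)² + 1) = (1 + c(L/π)²)/(1 + (L/π)²). With (π/L)² = π^2/4 and c = 1/8, the largest admissible constant is α = ((π/L)² + c)/((π/L)² + 1).
Simplifying, α = (1/2 + π^2)/(4 + π^2).


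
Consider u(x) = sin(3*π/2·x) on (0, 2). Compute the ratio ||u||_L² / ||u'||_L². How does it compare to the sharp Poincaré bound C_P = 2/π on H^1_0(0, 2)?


||u||_L² / ||u'||_L² = 2/(3*π) < C_P = 2/π.

u(x) = sin(3*π/2·x), so u'(x) = 3*π*cos(3*π*x/2)/2.
Writing u(x) = A·sin(kπx/L) with A = 1 and k = 3, use ∫_0^L sin²(kπx/L) dx = L/2 and ∫_0^L cos²(kπx/L) dx = L/2.
u² = 1·sin²(3*π/2·x) and (u')² = 9*π^2/4·cos²(3*π/2·x), and each of sin², cos² integrates to L/2 = 1 over (0, 2).
∫_0^2 u² dx = 1, so ||u||_L² = 1.
∫_0^2 (u')² dx = 9*π^2/4, so ||u'||_L² = 3*π/2.
Ratio ||u||_L² / ||u'||_L² = 2/(3*π).
Sharp Poincaré constant on H^1_0(0, 2) is C_P = L/π = 2/π, achieved by sin(π/2·x).
This is the k = 3 harmonic; the ratio L/(kπ) is strictly less than C_P = L/π, consistent with the sharp inequality ||u||_L² ≤ C_P ||u'||_L².


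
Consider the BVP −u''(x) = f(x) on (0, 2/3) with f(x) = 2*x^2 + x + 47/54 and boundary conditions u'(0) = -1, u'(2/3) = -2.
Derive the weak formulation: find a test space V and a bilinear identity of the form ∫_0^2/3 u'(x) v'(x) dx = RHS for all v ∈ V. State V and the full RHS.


V = H^1(0, 2/3) (v unrestricted at boundary; u is determined up to an additive constant); weak form: ∫_0^2/3 u'v' dx = ∫_0^2/3 (2*x^2 + x + 47/54) v dx − 2·v(2/3) + v(0) for all v ∈ V.

Multiply both sides by a test function v and integrate from 0 to 2/3:
  ∫_0^2/3 −u''(x) v(x) dx = ∫_0^2/3 f(x) v(x) dx.
Integrate the LHS by parts once:
  ∫_0^2/3 −u'' v dx = −[u'(x) v(x)]_0^2/3 + ∫_0^2/3 u'(x) v'(x) dx.
Thus ∫_0^2/3 u'(x) v'(x) dx = ∫_0^2/3 f(x) v(x) dx + [u'(x) v(x)]_0^2/3.
Choose V so that boundary terms are either known or forced to vanish.
u has inhomogeneous Neumann u'(0) = -1, u'(2/3) = -2. [u' v]_0^2/3 = (-2)·v(2/3) − (-1)·v(0) = − 2·v(2/3) + v(0). Take V = H^1(0, 2/3); boundary term becomes part of RHS.
Weak formulation: find u (satisfying any essential BC) such that ∫_0^2/3 u'(x) v'(x) dx = ∫_0^2/3 f v dx − 2·v(2/3) + v(0) for all v ∈ V (Neumann data are natural BCs: they enter the RHS as boundary terms).
Substituting f(x) = 2*x^2 + x + 47/54, the right-hand side is ∫_0^2/3 (2*x^2 + x + 47/54) v dx − 2·v(2/3) + v(0).
Compatibility check (pure Neumann): taking v ≡ 1 ∈ V gives 0 = ∫_0^2/3 f dx + (-2) − (-1), i.e. ∫_0^2/3 f dx must equal u'(0) − u'(2/3) = 1. Indeed ∫_0^2/3 (2*x^2 + x + 47/54) dx = 1, so the data are compatible. The solution is then unique only up to an additive constant (fix it e.g. by requiring ∫_0^2/3 u dx = 0).


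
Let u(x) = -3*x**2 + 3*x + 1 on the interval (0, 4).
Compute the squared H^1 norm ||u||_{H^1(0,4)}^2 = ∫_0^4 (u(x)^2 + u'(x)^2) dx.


||u||_{H^1}^2 = 6616/5

The H^1 norm (squared) on an interval (0, L) is
  ||u||_{H^1}^2 = ∫_0^L u(x)^2 dx + ∫_0^L u'(x)^2 dx.
Compute u'(x) = 3 - 6*x.
Then u(x)^2 = 9*x**4 - 18*x**3 + 3*x**2 + 6*x + 1 and u'(x)^2 = 36*x**2 - 36*x + 9.
Integrate each monomial from 0 to 4 using ∫_0^4 c·x^n dx = c·4^(n+1)/(n+1):
  ∫_0^4 u(x)^2 dx = ∫_0^4 (9*x^4 - 18*x^3 + 3*x^2 + 6*x + 1) dx. Term by term:
    ∫_0^4 9*x^4 dx = 9216/5;  ∫_0^4 -18*x^3 dx = -1152;  ∫_0^4 3*x^2 dx = 64;
    ∫_0^4 6*x dx = 48;  ∫_0^4 1 dx = 4.
  Sum: 9216/5 − 1152 + 64 + 48 + 4 = 4036/5.
  ∫_0^4 u'(x)^2 dx = ∫_0^4 (36*x^2 - 36*x + 9) dx. Term by term:
    ∫_0^4 36*x^2 dx = 768;  ∫_0^4 -36*x dx = -288;  ∫_0^4 9 dx = 36.
  Sum: 768 − 288 + 36 = 516.
Adding: ||u||_{H^1}^2 = 4036/5 + 516 = 6616/5.


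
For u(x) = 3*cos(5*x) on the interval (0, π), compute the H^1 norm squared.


||u||_{H^1(0,π)}^2 = 117*π

u'(x) = -15*sin(5*x).
Expand u² and (u')² and integrate term by term on (0, π), using: for integers n ≥ 1, ∫_0^π sin²(nx) dx = ∫_0^π cos²(nx) dx = π/2; for n ≠ n', ∫_0^π sin(nx)sin(n'x) dx = ∫_0^π cos(nx)cos(n'x) dx = 0; and by product-to-sum, ∫_0^π sin(nx)cos(n'x) dx = ½∫_0^π [sin((n+n')x) + sin((n−n')x)] dx, which is 0 when n+n' is even and 2n/(n²−n'²) when n+n' is odd (it need not vanish on (0, π)).
  u² squared terms: (3)²·∫cos(5x)² dx = 9·π/2 = 9*π/2.
  So ∫_0^π u² dx = 9*π/2.
  (u')² squared terms: (-15)²·∫sin(5x)² dx = 225·π/2 = 225*π/2.
  So ∫_0^π (u')² dx = 225*π/2.
||u||_{H^1}^2 = (9*π/2) + (225*π/2) = 117*π.


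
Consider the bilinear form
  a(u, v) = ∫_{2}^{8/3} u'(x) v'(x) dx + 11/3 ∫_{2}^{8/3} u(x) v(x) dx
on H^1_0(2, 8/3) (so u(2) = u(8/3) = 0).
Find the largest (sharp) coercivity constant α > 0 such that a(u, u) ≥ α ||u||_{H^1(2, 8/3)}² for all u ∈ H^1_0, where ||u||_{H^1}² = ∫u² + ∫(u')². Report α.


α = 1

Coercivity of a(·,·) on H^1_0(2, 8/3) means a(u, u) ≥ α ||u||_{H^1}² for every u ∈ H^1_0.
The interval has length L = 2/3, and Poincaré/coercivity depend only on L. Here a(u, u) = ∫(u')² + (11/3)·∫u².
Here c = 11/3 ≥ 1, so a(u,u) = ∫(u')² + c∫u² ≥ ∫(u')² + ∫u² = ||u||_{H^1}², i.e. α = 1 works. No larger α is possible: a(u,u) ≥ α||u||_{H^1}² means (1−α)∫(u')² ≥ (α−c)∫u², and for the modes u_n = sin(nπ(x−x₀)/L) (x₀ the left endpoint) one has ∫u_n²/∫(u_n')² = (L/(nπ))² → 0, so a(u_n,u_n)/||u_n||_{H^1}² → 1. Hence the optimal constant is α = 1.
Therefore α = 1.


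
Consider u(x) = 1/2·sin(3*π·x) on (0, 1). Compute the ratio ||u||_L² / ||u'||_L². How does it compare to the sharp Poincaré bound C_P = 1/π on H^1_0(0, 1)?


||u||_L² / ||u'||_L² = 1/(3*π) < C_P = 1/π.

u(x) = 1/2·sin(3*π·x), so u'(x) = 3*π*cos(3*π*x)/2.
Writing u(x) = A·sin(kπx/L) with A = 1/2 and k = 3, use ∫_0^L sin²(kπx/L) dx = L/2 and ∫_0^L cos²(kπx/L) dx = L/2.
u² = 1/4·sin²(3*π·x) and (u')² = 9*π^2/4·cos²(3*π·x), and each of sin², cos² integrates to L/2 = 1/2 over (0, 1).
∫_0^1 u² dx = 1/8, so ||u||_L² = sqrt(2)/4.
∫_0^1 (u')² dx = 9*π^2/8, so ||u'||_L² = 3*sqrt(2)*π/4.
Ratio ||u||_L² / ||u'||_L² = 1/(3*π).
Sharp Poincaré constant on H^1_0(0, 1) is C_P = L/π = 1/π, achieved by sin(π·x).
This is the k = 3 harmonic; the ratio L/(kπ) is strictly less than C_P = L/π, consistent with the sharp inequality ||u||_L² ≤ C_P ||u'||_L².


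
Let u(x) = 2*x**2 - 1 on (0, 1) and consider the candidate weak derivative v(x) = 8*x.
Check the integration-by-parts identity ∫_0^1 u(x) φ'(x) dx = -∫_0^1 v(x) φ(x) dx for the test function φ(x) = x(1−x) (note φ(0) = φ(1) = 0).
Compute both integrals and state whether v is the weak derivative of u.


LHS = -1/3, RHS = -2/3. No, v is not the weak derivative of u.

u(x) = 2*x**2 - 1, classical derivative u'(x) = 4*x.
φ(x) = x(1−x), so φ'(x) = 1 - 2*x.
Note φ(0) = φ(1) = 0, so the boundary term u·φ vanishes.
LHS = ∫_0^1 u(x) φ'(x) dx = ∫_0^1 (-4*x^3 + 2*x^2 + 2*x - 1) dx. Term by term:
  ∫_0^1 -4*x^3 dx = -1;  ∫_0^1 2*x^2 dx = 2/3;  ∫_0^1 2*x dx = 1;
  ∫_0^1 -1 dx = -1.
Sum: -1 + 2/3 + 1 − 1 = -1/3.
So LHS = -1/3.
∫_0^1 v(x) φ(x) dx = ∫_0^1 (-8*x^3 + 8*x^2) dx. Term by term:
  ∫_0^1 -8*x^3 dx = -2;  ∫_0^1 8*x^2 dx = 8/3.
Sum: -2 + 8/3 = 2/3.
So RHS = -∫_0^1 v(x) φ(x) dx = -2/3.
LHS − RHS = 1/3 ≠ 0, so the identity fails.
(For a valid weak derivative the identity must hold for EVERY test function, in particular this one. The failure shows v is NOT the weak derivative of u.)
Correct weak derivative would be u'(x) = 4*x.


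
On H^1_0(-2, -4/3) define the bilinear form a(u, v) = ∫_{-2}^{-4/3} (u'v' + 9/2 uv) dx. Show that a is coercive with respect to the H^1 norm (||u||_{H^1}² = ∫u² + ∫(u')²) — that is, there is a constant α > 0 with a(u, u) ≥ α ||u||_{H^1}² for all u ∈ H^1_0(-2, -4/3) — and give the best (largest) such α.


α = 1

Coercivity of a(·,·) on H^1_0(-2, -4/3) means a(u, u) ≥ α ||u||_{H^1}² for every u ∈ H^1_0.
The interval has length L = 2/3, and Poincaré/coercivity depend only on L. Here a(u, u) = ∫(u')² + (9/2)·∫u².
Here c = 9/2 ≥ 1, so a(u,u) = ∫(u')² + c∫u² ≥ ∫(u')² + ∫u² = ||u||_{H^1}², i.e. α = 1 works. No larger α is possible: a(u,u) ≥ α||u||_{H^1}² means (1−α)∫(u')² ≥ (α−c)∫u², and for the modes u_n = sin(nπ(x−x₀)/L) (x₀ the left endpoint) one has ∫u_n²/∫(u_n')² = (L/(nπ))² → 0, so a(u_n,u_n)/||u_n||_{H^1}² → 1. Hence the optimal constant is α = 1.
Therefore α = 1.


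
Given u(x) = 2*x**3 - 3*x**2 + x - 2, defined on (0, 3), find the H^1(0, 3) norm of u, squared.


||u||_{H^1}^2 = 64653/70

The H^1 norm (squared) on an interval (0, L) is
  ||u||_{H^1}^2 = ∫_0^L u(x)^2 dx + ∫_0^L u'(x)^2 dx.
Compute u'(x) = 6*x**2 - 6*x + 1.
Then u(x)^2 = 4*x**6 - 12*x**5 + 13*x**4 - 14*x**3 + 13*x**2 - 4*x + 4 and u'(x)^2 = 36*x**4 - 72*x**3 + 48*x**2 - 12*x + 1.
Integrate each monomial from 0 to 3 using ∫_0^3 c·x^n dx = c·3^(n+1)/(n+1):
  ∫_0^3 u(x)^2 dx = ∫_0^3 (4*x^6 - 12*x^5 + 13*x^4 - 14*x^3 + 13*x^2 - 4*x + 4) dx. Term by term:
    ∫_0^3 4*x^6 dx = 8748/7;  ∫_0^3 -12*x^5 dx = -1458;  ∫_0^3 13*x^4 dx = 3159/5;
    ∫_0^3 -14*x^3 dx = -567/2;  ∫_0^3 13*x^2 dx = 117;  ∫_0^3 -4*x dx = -18;
    ∫_0^3 4 dx = 12.
  Sum: 8748/7 − 1458 + 3159/5 − 567/2 + 117 − 18 + 12 = 17571/70.
  ∫_0^3 u'(x)^2 dx = ∫_0^3 (36*x^4 - 72*x^3 + 48*x^2 - 12*x + 1) dx. Term by term:
    ∫_0^3 36*x^4 dx = 8748/5;  ∫_0^3 -72*x^3 dx = -1458;  ∫_0^3 48*x^2 dx = 432;
    ∫_0^3 -12*x dx = -54;  ∫_0^3 1 dx = 3.
  Sum: 8748/5 − 1458 + 432 − 54 + 3 = 3363/5.
Adding: ||u||_{H^1}^2 = 17571/70 + 3363/5 = 64653/70.


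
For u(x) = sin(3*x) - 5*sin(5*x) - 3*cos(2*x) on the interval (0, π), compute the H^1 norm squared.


||u||_{H^1(0,π)}^2 = 248/7 + 705*π/2

u'(x) = 6*sin(2*x) + 3*cos(3*x) - 25*cos(5*x).
Expand u² and (u')² and integrate term by term on (0, π), using: for integers n ≥ 1, ∫_0^π sin²(nx) dx = ∫_0^π cos²(nx) dx = π/2; for n ≠ n', ∫_0^π sin(nx)sin(n'x) dx = ∫_0^π cos(nx)cos(n'x) dx = 0; and by product-to-sum, ∫_0^π sin(nx)cos(n'x) dx = ½∫_0^π [sin((n+n')x) + sin((n−n')x)] dx, which is 0 when n+n' is even and 2n/(n²−n'²) when n+n' is odd (it need not vanish on (0, π)).
  u² squared terms: (-5)²·∫sin(5x)² dx = 25·π/2 = 25*π/2;  (-3)²·∫cos(2x)² dx = 9·π/2 = 9*π/2;  (1)²·∫sin(3x)² dx = 1·π/2 = π/2.
  u² cross terms: 2·(-5)·(-3)·∫sin(5x)·cos(2x) dx = 30·(10/21) = 100/7;  2·(-5)·(1)·∫sin(5x)·sin(3x) dx = -10·(0) = 0;  2·(-3)·(1)·∫cos(2x)·sin(3x) dx = -6·(6/5) = -36/5.
  So ∫_0^π u² dx = 25*π/2 + 9*π/2 + π/2 + 100/7 + 0 − 36/5 = 248/35 + 35*π/2.
  (u')² squared terms: (-25)²·∫cos(5x)² dx = 625·π/2 = 625*π/2;  (3)²·∫cos(3x)² dx = 9·π/2 = 9*π/2;  (6)²·∫sin(2x)² dx = 36·π/2 = 18*π.
  (u')² cross terms: 2·(-25)·(3)·∫cos(5x)·cos(3x) dx = -150·(0) = 0;  2·(-25)·(6)·∫cos(5x)·sin(2x) dx = -300·(-4/21) = 400/7;  2·(3)·(6)·∫cos(3x)·sin(2x) dx = 36·(-4/5) = -144/5.
  So ∫_0^π (u')² dx = 625*π/2 + 9*π/2 + 18*π + 0 + 400/7 − 144/5 = 992/35 + 335*π.
||u||_{H^1}^2 = (248/35 + 35*π/2) + (992/35 + 335*π) = 248/7 + 705*π/2.


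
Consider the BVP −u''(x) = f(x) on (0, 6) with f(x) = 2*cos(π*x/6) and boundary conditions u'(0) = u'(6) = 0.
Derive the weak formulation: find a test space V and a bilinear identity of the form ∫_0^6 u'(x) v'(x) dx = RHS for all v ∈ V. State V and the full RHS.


V = H^1(0, 6) (no boundary constraint on v; u is determined up to an additive constant); weak form: ∫_0^6 u'v' dx = ∫_0^6 (2*cos(π*x/6)) v dx for all v ∈ V.

Multiply both sides by a test function v and integrate from 0 to 6:
  ∫_0^6 −u''(x) v(x) dx = ∫_0^6 f(x) v(x) dx.
Integrate the LHS by parts once:
  ∫_0^6 −u'' v dx = −[u'(x) v(x)]_0^6 + ∫_0^6 u'(x) v'(x) dx.
Thus ∫_0^6 u'(x) v'(x) dx = ∫_0^6 f(x) v(x) dx + [u'(x) v(x)]_0^6.
Choose V so that boundary terms are either known or forced to vanish.
u has homogeneous Neumann: u'(0) = u'(6) = 0. So [u' v]_0^6 = 0·v(6) − 0·v(0) = 0 for any v; take V = H^1(0, 6).
Weak formulation: find u (satisfying any essential BC) such that ∫_0^6 u'(x) v'(x) dx = ∫_0^6 f v dx for all v ∈ V (homogeneous Neumann, so boundary terms vanish).
Substituting f(x) = 2*cos(π*x/6), the right-hand side is ∫_0^6 (2*cos(π*x/6)) v dx.
Compatibility check (pure Neumann): taking v ≡ 1 ∈ V gives 0 = ∫_0^6 f dx + (0) − (0), i.e. ∫_0^6 f dx must equal u'(0) − u'(6) = 0. Indeed ∫_0^6 (2*cos(π*x/6)) dx = 0, so the data are compatible. The solution is then unique only up to an additive constant (fix it e.g. by requiring ∫_0^6 u dx = 0).


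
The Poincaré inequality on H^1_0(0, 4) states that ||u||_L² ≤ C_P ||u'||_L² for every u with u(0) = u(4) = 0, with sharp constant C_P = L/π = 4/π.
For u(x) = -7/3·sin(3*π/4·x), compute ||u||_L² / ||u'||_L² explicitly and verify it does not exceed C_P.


||u||_L² / ||u'||_L² = 4/(3*π) < C_P = 4/π.

u(x) = -7/3·sin(3*π/4·x), so u'(x) = -7*π*cos(3*π*x/4)/4.
Writing u(x) = A·sin(kπx/L) with A = -7/3 and k = 3, use ∫_0^L sin²(kπx/L) dx = L/2 and ∫_0^L cos²(kπx/L) dx = L/2.
u² = 49/9·sin²(3*π/4·x) and (u')² = 49*π^2/16·cos²(3*π/4·x), and each of sin², cos² integrates to L/2 = 2 over (0, 4).
∫_0^4 u² dx = 98/9, so ||u||_L² = 7*sqrt(2)/3.
∫_0^4 (u')² dx = 49*π^2/8, so ||u'||_L² = 7*sqrt(2)*π/4.
Ratio ||u||_L² / ||u'||_L² = 4/(3*π).
Sharp Poincaré constant on H^1_0(0, 4) is C_P = L/π = 4/π, achieved by sin(π/4·x).
This is the k = 3 harmonic; the ratio L/(kπ) is strictly less than C_P = L/π, consistent with the sharp inequality ||u||_L² ≤ C_P ||u'||_L².


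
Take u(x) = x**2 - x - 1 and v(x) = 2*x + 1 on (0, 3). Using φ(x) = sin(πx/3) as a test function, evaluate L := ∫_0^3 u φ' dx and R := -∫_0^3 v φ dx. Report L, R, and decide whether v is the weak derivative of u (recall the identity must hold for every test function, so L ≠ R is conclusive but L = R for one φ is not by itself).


LHS = -12/π, RHS = -24/π. No, v is not the weak derivative of u.

u(x) = x**2 - x - 1, classical derivative u'(x) = 2*x - 1.
φ(x) = sin(πx/3), so φ'(x) = π*cos(π*x/3)/3.
Note φ(0) = φ(3) = 0, so the boundary term u·φ vanishes.
LHS = ∫_0^3 u(x) φ'(x) dx = ∫_0^3 (π*x^2*cos(π*x/3)/3 - π*x*cos(π*x/3)/3 - π*cos(π*x/3)/3) dx. Term by term:
  ∫_0^3 -π*cos(π*x/3)/3 dx = 0;  ∫_0^3 -π*x*cos(π*x/3)/3 dx = 6/π;  ∫_0^3 π*x^2*cos(π*x/3)/3 dx = -18/π.
Sum: 0 + 6/π − 18/π = -12/π.
So LHS = -12/π.
∫_0^3 v(x) φ(x) dx = ∫_0^3 (2*x*sin(π*x/3) + sin(π*x/3)) dx. Term by term:
  ∫_0^3 2*x*sin(π*x/3) dx = 18/π;  ∫_0^3 sin(π*x/3) dx = 6/π.
Sum: 18/π + 6/π = 24/π.
So RHS = -∫_0^3 v(x) φ(x) dx = -24/π.
LHS − RHS = 12/π ≠ 0, so the identity fails.
(For a valid weak derivative the identity must hold for EVERY test function, in particular this one. The failure shows v is NOT the weak derivative of u.)
Correct weak derivative would be u'(x) = 2*x - 1.


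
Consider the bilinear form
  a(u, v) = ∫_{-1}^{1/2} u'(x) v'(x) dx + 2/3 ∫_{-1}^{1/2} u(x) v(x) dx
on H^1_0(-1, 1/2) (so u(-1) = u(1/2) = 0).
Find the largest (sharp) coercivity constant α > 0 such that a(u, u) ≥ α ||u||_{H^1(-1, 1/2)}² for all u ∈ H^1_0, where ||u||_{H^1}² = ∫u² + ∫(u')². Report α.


α = 2*(3 + 2*π^2)/(9 + 4*π^2)

Coercivity of a(·,·) on H^1_0(-1, 1/2) means a(u, u) ≥ α ||u||_{H^1}² for every u ∈ H^1_0.
The interval has length L = 3/2, and Poincaré/coercivity depend only on L. Here a(u, u) = ∫(u')² + (2/3)·∫u².
Here 0 < c = 2/3 < 1. The condition a(u,u) ≥ α||u||_{H^1}² reads (1−α)∫(u')² ≥ (α−c)∫u². Any admissible α is ≤ 1 (rapidly oscillating u have ∫u²/∫(u')² → 0), and α = 1 would force 0 ≥ (1−c)∫u², impossible since c < 1; so 1−α > 0. By the sharp Poincaré inequality on H^1_0 of an interval of length L, ∫(u')² ≥ (π/L)²∫u² with equality for the first sine mode sin(π(x−x₀)/L) (x₀ the left endpoint), so the inequality holds for all u iff (1−α)(π/L)² ≥ α − c, i.e. α ≤ ((π/L)² + c)/((π/L)² + 1) = (1 + c(L/π)²)/(1 + (L/π)²). With (π/L)² = 4*π^2/9 and c = 2/3, the largest admissible constant is α = ((π/L)² + c)/((π/L)² + 1).
Simplifying, α = 2*(3 + 2*π^2)/(9 + 4*π^2).


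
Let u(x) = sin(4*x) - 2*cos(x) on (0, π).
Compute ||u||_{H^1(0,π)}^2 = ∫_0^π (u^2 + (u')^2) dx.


||u||_{H^1(0,π)}^2 = -64/15 + 25*π/2

u'(x) = 2*sin(x) + 4*cos(4*x).
Expand u² and (u')² and integrate term by term on (0, π), using: for integers n ≥ 1, ∫_0^π sin²(nx) dx = ∫_0^π cos²(nx) dx = π/2; for n ≠ n', ∫_0^π sin(nx)sin(n'x) dx = ∫_0^π cos(nx)cos(n'x) dx = 0; and by product-to-sum, ∫_0^π sin(nx)cos(n'x) dx = ½∫_0^π [sin((n+n')x) + sin((n−n')x)] dx, which is 0 when n+n' is even and 2n/(n²−n'²) when n+n' is odd (it need not vanish on (0, π)).
  u² squared terms: (-2)²·∫cos(x)² dx = 4·π/2 = 2*π;  (1)²·∫sin(4x)² dx = 1·π/2 = π/2.
  u² cross terms: 2·(-2)·(1)·∫cos(x)·sin(4x) dx = -4·(8/15) = -32/15.
  So ∫_0^π u² dx = 2*π + π/2 − 32/15 = -32/15 + 5*π/2.
  (u')² squared terms: (2)²·∫sin(x)² dx = 4·π/2 = 2*π;  (4)²·∫cos(4x)² dx = 16·π/2 = 8*π.
  (u')² cross terms: 2·(2)·(4)·∫sin(x)·cos(4x) dx = 16·(-2/15) = -32/15.
  So ∫_0^π (u')² dx = 2*π + 8*π − 32/15 = -32/15 + 10*π.
||u||_{H^1}^2 = (-32/15 + 5*π/2) + (-32/15 + 10*π) = -64/15 + 25*π/2.


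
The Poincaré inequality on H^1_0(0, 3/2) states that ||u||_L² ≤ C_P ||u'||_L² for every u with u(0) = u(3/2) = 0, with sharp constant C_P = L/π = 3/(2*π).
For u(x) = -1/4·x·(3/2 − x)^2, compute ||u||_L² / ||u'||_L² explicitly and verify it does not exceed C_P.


||u||_L² / ||u'||_L² = 3*sqrt(14)/28 < C_P = 3/(2*π).

u(x) = -1/4·x·(3/2 − x)^2, so u'(x) = -3*x^2/4 + 3*x/2 - 9/16.
u(x) = -1/4·x·(3/2 − x)^2 vanishes at x = 0 and x = 3/2, so u ∈ H^1_0(0, 3/2). Differentiate via the product rule and integrate the resulting polynomials term by term.
  ∫_0^3/2 u² dx = ∫_0^3/2 (x^6/16 - 3*x^5/8 + 27*x^4/32 - 27*x^3/32 + 81*x^2/256) dx. Term by term:
    ∫_0^3/2 x^6/16 dx = 2187/14336;  ∫_0^3/2 -3*x^5/8 dx = -729/1024;  ∫_0^3/2 27*x^4/32 dx = 6561/5120;
    ∫_0^3/2 -27*x^3/32 dx = -2187/2048;  ∫_0^3/2 81*x^2/256 dx = 729/2048.
  Sum: 2187/14336 − 729/1024 + 6561/5120 − 2187/2048 + 729/2048 = 729/71680.
  ∫_0^3/2 (u')² dx = ∫_0^3/2 (9*x^4/16 - 9*x^3/4 + 99*x^2/32 - 27*x/16 + 81/256) dx. Term by term:
    ∫_0^3/2 9*x^4/16 dx = 2187/2560;  ∫_0^3/2 -9*x^3/4 dx = -729/256;  ∫_0^3/2 99*x^2/32 dx = 891/256;
    ∫_0^3/2 -27*x/16 dx = -243/128;  ∫_0^3/2 81/256 dx = 243/512.
  Sum: 2187/2560 − 729/256 + 891/256 − 243/128 + 243/512 = 81/1280.
∫_0^3/2 u² dx = 729/71680, so ||u||_L² = 27*sqrt(70)/2240.
∫_0^3/2 (u')² dx = 81/1280, so ||u'||_L² = 9*sqrt(5)/80.
Ratio ||u||_L² / ||u'||_L² = 3*sqrt(14)/28.
Sharp Poincaré constant on H^1_0(0, 3/2) is C_P = L/π = 3/(2*π), achieved by sin(2*π/3·x).
A polynomial bump cannot attain the sharp Poincaré constant (only the first sine eigenfunction does), so the ratio is strictly less than C_P, consistent with ||u||_L² ≤ C_P ||u'||_L².


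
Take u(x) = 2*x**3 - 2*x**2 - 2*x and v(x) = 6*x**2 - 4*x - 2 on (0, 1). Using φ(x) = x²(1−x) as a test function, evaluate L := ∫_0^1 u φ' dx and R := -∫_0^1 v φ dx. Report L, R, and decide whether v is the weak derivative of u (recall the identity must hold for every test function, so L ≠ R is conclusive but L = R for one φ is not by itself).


LHS = 1/6, RHS = 1/6. Yes, v = u' weakly.

u(x) = 2*x**3 - 2*x**2 - 2*x, classical derivative u'(x) = 6*x**2 - 4*x - 2.
φ(x) = x²(1−x), so φ'(x) = x*(2 - 3*x).
Note φ(0) = φ(1) = 0, so the boundary term u·φ vanishes.
LHS = ∫_0^1 u(x) φ'(x) dx = ∫_0^1 (-6*x^5 + 10*x^4 + 2*x^3 - 4*x^2) dx. Term by term:
  ∫_0^1 -6*x^5 dx = -1;  ∫_0^1 10*x^4 dx = 2;  ∫_0^1 2*x^3 dx = 1/2;
  ∫_0^1 -4*x^2 dx = -4/3.
Sum: -1 + 2 + 1/2 − 4/3 = 1/6.
So LHS = 1/6.
∫_0^1 v(x) φ(x) dx = ∫_0^1 (-6*x^5 + 10*x^4 - 2*x^3 - 2*x^2) dx. Term by term:
  ∫_0^1 -6*x^5 dx = -1;  ∫_0^1 10*x^4 dx = 2;  ∫_0^1 -2*x^3 dx = -1/2;
  ∫_0^1 -2*x^2 dx = -2/3.
Sum: -1 + 2 − 1/2 − 2/3 = -1/6.
So RHS = -∫_0^1 v(x) φ(x) dx = 1/6.
LHS = RHS, so the identity holds for this test φ.
Moreover u is smooth here and v(x) = u'(x) = 6*x**2 - 4*x - 2 pointwise, so the identity holds for every test function. Hence v is the weak derivative of u.


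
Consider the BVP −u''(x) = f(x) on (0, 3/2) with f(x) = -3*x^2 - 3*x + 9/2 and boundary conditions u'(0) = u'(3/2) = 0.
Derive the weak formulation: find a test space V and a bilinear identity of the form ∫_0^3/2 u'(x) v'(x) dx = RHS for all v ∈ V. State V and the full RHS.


V = H^1(0, 3/2) (no boundary constraint on v; u is determined up to an additive constant); weak form: ∫_0^3/2 u'v' dx = ∫_0^3/2 (-3*x^2 - 3*x + 9/2) v dx for all v ∈ V.

Multiply both sides by a test function v and integrate from 0 to 3/2:
  ∫_0^3/2 −u''(x) v(x) dx = ∫_0^3/2 f(x) v(x) dx.
Integrate the LHS by parts once:
  ∫_0^3/2 −u'' v dx = −[u'(x) v(x)]_0^3/2 + ∫_0^3/2 u'(x) v'(x) dx.
Thus ∫_0^3/2 u'(x) v'(x) dx = ∫_0^3/2 f(x) v(x) dx + [u'(x) v(x)]_0^3/2.
Choose V so that boundary terms are either known or forced to vanish.
u has homogeneous Neumann: u'(0) = u'(3/2) = 0. So [u' v]_0^3/2 = 0·v(3/2) − 0·v(0) = 0 for any v; take V = H^1(0, 3/2).
Weak formulation: find u (satisfying any essential BC) such that ∫_0^3/2 u'(x) v'(x) dx = ∫_0^3/2 f v dx for all v ∈ V (homogeneous Neumann, so boundary terms vanish).
Substituting f(x) = -3*x^2 - 3*x + 9/2, the right-hand side is ∫_0^3/2 (-3*x^2 - 3*x + 9/2) v dx.
Compatibility check (pure Neumann): taking v ≡ 1 ∈ V gives 0 = ∫_0^3/2 f dx + (0) − (0), i.e. ∫_0^3/2 f dx must equal u'(0) − u'(3/2) = 0. Indeed ∫_0^3/2 (-3*x^2 - 3*x + 9/2) dx = 0, so the data are compatible. The solution is then unique only up to an additive constant (fix it e.g. by requiring ∫_0^3/2 u dx = 0).


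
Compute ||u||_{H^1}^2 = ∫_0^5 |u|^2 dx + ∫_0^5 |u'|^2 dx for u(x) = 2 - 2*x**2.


||u||_{H^1}^2 = 8560/3

The H^1 norm (squared) on an interval (0, L) is
  ||u||_{H^1}^2 = ∫_0^L u(x)^2 dx + ∫_0^L u'(x)^2 dx.
Compute u'(x) = -4*x.
Then u(x)^2 = 4*x**4 - 8*x**2 + 4 and u'(x)^2 = 16*x**2.
Integrate each monomial from 0 to 5 using ∫_0^5 c·x^n dx = c·5^(n+1)/(n+1):
  ∫_0^5 u(x)^2 dx = ∫_0^5 (4*x^4 - 8*x^2 + 4) dx. Term by term:
    ∫_0^5 4*x^4 dx = 2500;  ∫_0^5 -8*x^2 dx = -1000/3;  ∫_0^5 4 dx = 20.
  Sum: 2500 − 1000/3 + 20 = 6560/3.
  ∫_0^5 u'(x)^2 dx = ∫_0^5 (16*x^2) dx. Term by term:
    ∫_0^5 16*x^2 dx = 2000/3.
Adding: ||u||_{H^1}^2 = 6560/3 + 2000/3 = 8560/3.


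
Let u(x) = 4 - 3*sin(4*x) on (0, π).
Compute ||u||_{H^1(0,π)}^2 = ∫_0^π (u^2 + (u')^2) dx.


||u||_{H^1(0,π)}^2 = 185*π/2

u'(x) = -12*cos(4*x).
Expand u² and (u')² and integrate term by term on (0, π), using: for integers n ≥ 1, ∫_0^π sin²(nx) dx = ∫_0^π cos²(nx) dx = π/2; for n ≠ n', ∫_0^π sin(nx)sin(n'x) dx = ∫_0^π cos(nx)cos(n'x) dx = 0; and by product-to-sum, ∫_0^π sin(nx)cos(n'x) dx = ½∫_0^π [sin((n+n')x) + sin((n−n')x)] dx, which is 0 when n+n' is even and 2n/(n²−n'²) when n+n' is odd (it need not vanish on (0, π)). For the constant mode: ∫_0^π 1 dx = π, ∫_0^π cos(nx) dx = 0, ∫_0^π sin(nx) dx = (1−(−1)^n)/n.
  u² squared terms: (4)²·∫1 dx = 16·π = 16*π;  (-3)²·∫sin(4x)² dx = 9·π/2 = 9*π/2.
  u² cross terms: 2·(4)·(-3)·∫1·sin(4x) dx = -24·(0) = 0.
  So ∫_0^π u² dx = 16*π + 9*π/2 + 0 = 41*π/2.
  (u')² squared terms: (-12)²·∫cos(4x)² dx = 144·π/2 = 72*π.
  So ∫_0^π (u')² dx = 72*π.
||u||_{H^1}^2 = (41*π/2) + (72*π) = 185*π/2.


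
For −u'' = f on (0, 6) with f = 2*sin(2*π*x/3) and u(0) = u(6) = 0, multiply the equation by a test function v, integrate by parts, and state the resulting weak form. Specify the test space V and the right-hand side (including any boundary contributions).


V = H^1_0(0, 6) (so v(0) = v(6) = 0); weak form: ∫_0^6 u'v' dx = ∫_0^6 (2*sin(2*π*x/3)) v dx for all v ∈ V.

Multiply both sides by a test function v and integrate from 0 to 6:
  ∫_0^6 −u''(x) v(x) dx = ∫_0^6 f(x) v(x) dx.
Integrate the LHS by parts once:
  ∫_0^6 −u'' v dx = −[u'(x) v(x)]_0^6 + ∫_0^6 u'(x) v'(x) dx.
Thus ∫_0^6 u'(x) v'(x) dx = ∫_0^6 f(x) v(x) dx + [u'(x) v(x)]_0^6.
Choose V so that boundary terms are either known or forced to vanish.
u is Dirichlet: u(0) = u(6) = 0. Let V = H^1_0(0, 6); then v(0) = v(6) = 0, and [u' v]_0^6 = 0.
Weak formulation: find u (satisfying any essential BC) such that ∫_0^6 u'(x) v'(x) dx = ∫_0^6 f v dx for all v ∈ V.
Substituting f(x) = 2*sin(2*π*x/3), the right-hand side is ∫_0^6 (2*sin(2*π*x/3)) v dx.


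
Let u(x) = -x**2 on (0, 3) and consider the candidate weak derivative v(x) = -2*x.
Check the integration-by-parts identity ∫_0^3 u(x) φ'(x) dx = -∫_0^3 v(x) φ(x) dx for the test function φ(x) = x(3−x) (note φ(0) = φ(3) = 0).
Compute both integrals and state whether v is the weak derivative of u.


LHS = 27/2, RHS = 27/2. Yes, v = u' weakly.

u(x) = -x**2, classical derivative u'(x) = -2*x.
φ(x) = x(3−x), so φ'(x) = 3 - 2*x.
Note φ(0) = φ(3) = 0, so the boundary term u·φ vanishes.
LHS = ∫_0^3 u(x) φ'(x) dx = ∫_0^3 (2*x^3 - 3*x^2) dx. Term by term:
  ∫_0^3 2*x^3 dx = 81/2;  ∫_0^3 -3*x^2 dx = -27.
Sum: 81/2 − 27 = 27/2.
So LHS = 27/2.
∫_0^3 v(x) φ(x) dx = ∫_0^3 (2*x^3 - 6*x^2) dx. Term by term:
  ∫_0^3 2*x^3 dx = 81/2;  ∫_0^3 -6*x^2 dx = -54.
Sum: 81/2 − 54 = -27/2.
So RHS = -∫_0^3 v(x) φ(x) dx = 27/2.
LHS = RHS, so the identity holds for this test φ.
Moreover u is smooth here and v(x) = u'(x) = -2*x pointwise, so the identity holds for every test function. Hence v is the weak derivative of u.


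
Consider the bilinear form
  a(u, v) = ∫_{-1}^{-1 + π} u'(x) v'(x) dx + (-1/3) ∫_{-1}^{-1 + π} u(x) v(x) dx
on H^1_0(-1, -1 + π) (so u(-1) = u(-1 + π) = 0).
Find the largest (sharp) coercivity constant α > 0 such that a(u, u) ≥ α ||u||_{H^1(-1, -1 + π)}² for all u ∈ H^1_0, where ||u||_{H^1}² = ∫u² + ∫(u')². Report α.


α = 1/3

Coercivity of a(·,·) on H^1_0(-1, -1 + π) means a(u, u) ≥ α ||u||_{H^1}² for every u ∈ H^1_0.
The interval has length L = π, and Poincaré/coercivity depend only on L. Here a(u, u) = ∫(u')² + (-1/3)·∫u².
Here c = -1/3 < 0 with |c| < (π/L)² = 1, so coercivity still holds. The condition a(u,u) ≥ α||u||_{H^1}² reads (1−α)∫(u')² ≥ (α−c)∫u². Any admissible α is ≤ 1 (rapidly oscillating u have ∫u²/∫(u')² → 0), and α = 1 would force 0 ≥ (1−c)∫u², impossible since c < 1; so 1−α > 0. By the sharp Poincaré inequality on H^1_0 of an interval of length L, ∫(u')² ≥ (π/L)²∫u² with equality for the first sine mode sin(π(x−x₀)/L) (x₀ the left endpoint), so the inequality holds for all u iff (1−α)(π/L)² ≥ α − c, i.e. α ≤ ((π/L)² + c)/((π/L)² + 1) = (1 + c(L/π)²)/(1 + (L/π)²). (Direct route, valid since c ≤ 0: Poincaré gives c∫u² ≥ c(L/π)²∫(u')², so a(u,u) ≥ (1 + c(L/π)²)∫(u')², while ||u||_{H^1}² ≤ (1 + (L/π)²)∫(u')²; dividing yields the same α.) With (π/L)² = 1 and c = -1/3, the largest admissible constant is α = ((π/L)² + c)/((π/L)² + 1).
Simplifying, α = 1/3.


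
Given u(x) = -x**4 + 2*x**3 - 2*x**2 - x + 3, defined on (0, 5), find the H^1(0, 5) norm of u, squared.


||u||_{H^1}^2 = 23148325/126

The H^1 norm (squared) on an interval (0, L) is
  ||u||_{H^1}^2 = ∫_0^L u(x)^2 dx + ∫_0^L u'(x)^2 dx.
Compute u'(x) = -4*x**3 + 6*x**2 - 4*x - 1.
Then u(x)^2 = x**8 - 4*x**7 + 8*x**6 - 6*x**5 - 6*x**4 + 16*x**3 - 11*x**2 - 6*x + 9 and u'(x)^2 = 16*x**6 - 48*x**5 + 68*x**4 - 40*x**3 + 4*x**2 + 8*x + 1.
Integrate each monomial from 0 to 5 using ∫_0^5 c·x^n dx = c·5^(n+1)/(n+1):
  ∫_0^5 u(x)^2 dx = ∫_0^5 (x^8 - 4*x^7 + 8*x^6 - 6*x^5 - 6*x^4 + 16*x^3 - 11*x^2 - 6*x + 9) dx. Term by term:
    ∫_0^5 x^8 dx = 1953125/9;  ∫_0^5 -4*x^7 dx = -390625/2;  ∫_0^5 8*x^6 dx = 625000/7;
    ∫_0^5 -6*x^5 dx = -15625;  ∫_0^5 -6*x^4 dx = -3750;  ∫_0^5 16*x^3 dx = 2500;
    ∫_0^5 -11*x^2 dx = -1375/3;  ∫_0^5 -6*x dx = -75;  ∫_0^5 9 dx = 45.
  Sum: 1953125/9 − 390625/2 + 625000/7 − 15625 − 3750 + 2500 − 1375/3 − 75 + 45 = 11796595/126.
  ∫_0^5 u'(x)^2 dx = ∫_0^5 (16*x^6 - 48*x^5 + 68*x^4 - 40*x^3 + 4*x^2 + 8*x + 1) dx. Term by term:
    ∫_0^5 16*x^6 dx = 1250000/7;  ∫_0^5 -48*x^5 dx = -125000;  ∫_0^5 68*x^4 dx = 42500;
    ∫_0^5 -40*x^3 dx = -6250;  ∫_0^5 4*x^2 dx = 500/3;  ∫_0^5 8*x dx = 100;
    ∫_0^5 1 dx = 5.
  Sum: 1250000/7 − 125000 + 42500 − 6250 + 500/3 + 100 + 5 = 1891955/21.
Adding: ||u||_{H^1}^2 = 11796595/126 + 1891955/21 = 23148325/126.


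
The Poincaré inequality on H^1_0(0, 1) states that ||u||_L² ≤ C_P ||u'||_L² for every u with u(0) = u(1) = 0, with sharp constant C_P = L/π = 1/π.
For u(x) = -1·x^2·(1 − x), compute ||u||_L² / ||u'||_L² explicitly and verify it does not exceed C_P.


||u||_L² / ||u'||_L² = sqrt(14)/14 < C_P = 1/π.

u(x) = -1·x^2·(1 − x), so u'(x) = x*(3*x - 2).
u(x) = -1·x^2·(1 − x) vanishes at x = 0 and x = 1, so u ∈ H^1_0(0, 1). Differentiate via the product rule and integrate the resulting polynomials term by term.
  ∫_0^1 u² dx = ∫_0^1 (x^6 - 2*x^5 + x^4) dx. Term by term:
    ∫_0^1 x^6 dx = 1/7;  ∫_0^1 -2*x^5 dx = -1/3;  ∫_0^1 x^4 dx = 1/5.
  Sum: 1/7 − 1/3 + 1/5 = 1/105.
  ∫_0^1 (u')² dx = ∫_0^1 (9*x^4 - 12*x^3 + 4*x^2) dx. Term by term:
    ∫_0^1 9*x^4 dx = 9/5;  ∫_0^1 -12*x^3 dx = -3;  ∫_0^1 4*x^2 dx = 4/3.
  Sum: 9/5 − 3 + 4/3 = 2/15.
∫_0^1 u² dx = 1/105, so ||u||_L² = sqrt(105)/105.
∫_0^1 (u')² dx = 2/15, so ||u'||_L² = sqrt(30)/15.
Ratio ||u||_L² / ||u'||_L² = sqrt(14)/14.
Sharp Poincaré constant on H^1_0(0, 1) is C_P = L/π = 1/π, achieved by sin(π·x).
A polynomial bump cannot attain the sharp Poincaré constant (only the first sine eigenfunction does), so the ratio is strictly less than C_P, consistent with ||u||_L² ≤ C_P ||u'||_L².


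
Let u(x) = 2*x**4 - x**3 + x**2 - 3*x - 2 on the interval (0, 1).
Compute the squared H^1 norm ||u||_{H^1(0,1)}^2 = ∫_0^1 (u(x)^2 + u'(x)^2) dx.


||u||_{H^1}^2 = 880/63

The H^1 norm (squared) on an interval (0, L) is
  ||u||_{H^1}^2 = ∫_0^L u(x)^2 dx + ∫_0^L u'(x)^2 dx.
Compute u'(x) = 8*x**3 - 3*x**2 + 2*x - 3.
Then u(x)^2 = 4*x**8 - 4*x**7 + 5*x**6 - 14*x**5 - x**4 - 2*x**3 + 5*x**2 + 12*x + 4 and u'(x)^2 = 64*x**6 - 48*x**5 + 41*x**4 - 60*x**3 + 22*x**2 - 12*x + 9.
Integrate each monomial from 0 to 1 using ∫_0^1 c·x^n dx = c·1^(n+1)/(n+1):
  ∫_0^1 u(x)^2 dx = ∫_0^1 (4*x^8 - 4*x^7 + 5*x^6 - 14*x^5 - x^4 - 2*x^3 + 5*x^2 + 12*x + 4) dx. Term by term:
    ∫_0^1 4*x^8 dx = 4/9;  ∫_0^1 -4*x^7 dx = -1/2;  ∫_0^1 5*x^6 dx = 5/7;
    ∫_0^1 -14*x^5 dx = -7/3;  ∫_0^1 -x^4 dx = -1/5;  ∫_0^1 -2*x^3 dx = -1/2;
    ∫_0^1 5*x^2 dx = 5/3;  ∫_0^1 12*x dx = 6;  ∫_0^1 4 dx = 4.
  Sum: 4/9 − 1/2 + 5/7 − 7/3 − 1/5 − 1/2 + 5/3 + 6 + 4 = 2927/315.
  ∫_0^1 u'(x)^2 dx = ∫_0^1 (64*x^6 - 48*x^5 + 41*x^4 - 60*x^3 + 22*x^2 - 12*x + 9) dx. Term by term:
    ∫_0^1 64*x^6 dx = 64/7;  ∫_0^1 -48*x^5 dx = -8;  ∫_0^1 41*x^4 dx = 41/5;
    ∫_0^1 -60*x^3 dx = -15;  ∫_0^1 22*x^2 dx = 22/3;  ∫_0^1 -12*x dx = -6;
    ∫_0^1 9 dx = 9.
  Sum: 64/7 − 8 + 41/5 − 15 + 22/3 − 6 + 9 = 491/105.
Adding: ||u||_{H^1}^2 = 2927/315 + 491/105 = 880/63.


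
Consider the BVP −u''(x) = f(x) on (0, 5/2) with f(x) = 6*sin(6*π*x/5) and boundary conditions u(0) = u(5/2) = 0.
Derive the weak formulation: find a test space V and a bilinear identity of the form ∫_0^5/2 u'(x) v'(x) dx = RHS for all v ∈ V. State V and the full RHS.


V = H^1_0(0, 5/2) (so v(0) = v(5/2) = 0); weak form: ∫_0^5/2 u'v' dx = ∫_0^5/2 (6*sin(6*π*x/5)) v dx for all v ∈ V.

Multiply both sides by a test function v and integrate from 0 to 5/2:
  ∫_0^5/2 −u''(x) v(x) dx = ∫_0^5/2 f(x) v(x) dx.
Integrate the LHS by parts once:
  ∫_0^5/2 −u'' v dx = −[u'(x) v(x)]_0^5/2 + ∫_0^5/2 u'(x) v'(x) dx.
Thus ∫_0^5/2 u'(x) v'(x) dx = ∫_0^5/2 f(x) v(x) dx + [u'(x) v(x)]_0^5/2.
Choose V so that boundary terms are either known or forced to vanish.
u is Dirichlet: u(0) = u(5/2) = 0. Let V = H^1_0(0, 5/2); then v(0) = v(5/2) = 0, and [u' v]_0^5/2 = 0.
Weak formulation: find u (satisfying any essential BC) such that ∫_0^5/2 u'(x) v'(x) dx = ∫_0^5/2 f v dx for all v ∈ V.
Substituting f(x) = 6*sin(6*π*x/5), the right-hand side is ∫_0^5/2 (6*sin(6*π*x/5)) v dx.


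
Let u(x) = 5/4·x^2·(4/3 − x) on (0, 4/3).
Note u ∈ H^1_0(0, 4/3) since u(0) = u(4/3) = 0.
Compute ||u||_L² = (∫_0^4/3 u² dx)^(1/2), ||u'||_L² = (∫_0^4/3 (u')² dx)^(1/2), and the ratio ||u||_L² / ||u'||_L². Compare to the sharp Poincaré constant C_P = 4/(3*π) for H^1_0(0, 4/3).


||u||_L² / ||u'||_L² = 2*sqrt(14)/21 < C_P = 4/(3*π).

u(x) = 5/4·x^2·(4/3 − x), so u'(x) = 5*x*(8 - 9*x)/12.
u(x) = 5/4·x^2·(4/3 − x) vanishes at x = 0 and x = 4/3, so u ∈ H^1_0(0, 4/3). Differentiate via the product rule and integrate the resulting polynomials term by term.
  ∫_0^4/3 u² dx = ∫_0^4/3 (25*x^6/16 - 25*x^5/6 + 25*x^4/9) dx. Term by term:
    ∫_0^4/3 25*x^6/16 dx = 25600/15309;  ∫_0^4/3 -25*x^5/6 dx = -25600/6561;  ∫_0^4/3 25*x^4/9 dx = 5120/2187.
  Sum: 25600/15309 − 25600/6561 + 5120/2187 = 5120/45927.
  ∫_0^4/3 (u')² dx = ∫_0^4/3 (225*x^4/16 - 25*x^3 + 100*x^2/9) dx. Term by term:
    ∫_0^4/3 225*x^4/16 dx = 320/27;  ∫_0^4/3 -25*x^3 dx = -1600/81;  ∫_0^4/3 100*x^2/9 dx = 6400/729.
  Sum: 320/27 − 1600/81 + 6400/729 = 640/729.
∫_0^4/3 u² dx = 5120/45927, so ||u||_L² = 32*sqrt(35)/567.
∫_0^4/3 (u')² dx = 640/729, so ||u'||_L² = 8*sqrt(10)/27.
Ratio ||u||_L² / ||u'||_L² = 2*sqrt(14)/21.
Sharp Poincaré constant on H^1_0(0, 4/3) is C_P = L/π = 4/(3*π), achieved by sin(3*π/4·x).
A polynomial bump cannot attain the sharp Poincaré constant (only the first sine eigenfunction does), so the ratio is strictly less than C_P, consistent with ||u||_L² ≤ C_P ||u'||_L².
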